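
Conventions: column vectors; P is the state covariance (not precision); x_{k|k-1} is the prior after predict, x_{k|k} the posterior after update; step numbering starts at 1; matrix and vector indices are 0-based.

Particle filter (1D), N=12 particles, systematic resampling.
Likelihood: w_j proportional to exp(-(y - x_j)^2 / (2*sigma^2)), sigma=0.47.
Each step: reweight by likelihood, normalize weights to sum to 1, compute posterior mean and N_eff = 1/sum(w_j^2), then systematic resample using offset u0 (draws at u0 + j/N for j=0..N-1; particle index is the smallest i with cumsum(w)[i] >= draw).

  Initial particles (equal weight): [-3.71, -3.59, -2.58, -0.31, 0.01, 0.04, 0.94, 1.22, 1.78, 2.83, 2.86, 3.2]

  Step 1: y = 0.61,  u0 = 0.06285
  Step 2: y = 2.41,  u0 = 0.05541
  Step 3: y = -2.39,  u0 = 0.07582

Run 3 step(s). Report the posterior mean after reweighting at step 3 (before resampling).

step 1: w=[0.0000, 0.0000, 0.0000, 0.0633, 0.1903, 0.2060, 0.3359, 0.1851, 0.0194, 0.0000, 0.0000, 0.0000]  mean=0.5667  Neff=4.3454  idx=[3, 4, 4, 5, 5, 6, 6, 6, 6, 7, 7, 7]
step 2: w=[0.0000, 0.0000, 0.0000, 0.0000, 0.0000, 0.0495, 0.0495, 0.0495, 0.0495, 0.2673, 0.2673, 0.2673]  mean=1.1645  Neff=4.4618  idx=[6, 7, 9, 9, 9, 10, 10, 10, 10, 11, 11, 11]
step 3: w=[0.4710, 0.4710, 0.0058, 0.0058, 0.0058, 0.0058, 0.0058, 0.0058, 0.0058, 0.0058, 0.0058, 0.0058]  mean=0.9562  Neff=2.2518  idx=[0, 0, 0, 0, 0, 1, 1, 1, 1, 1, 1, 10]

post_mean = 0.9562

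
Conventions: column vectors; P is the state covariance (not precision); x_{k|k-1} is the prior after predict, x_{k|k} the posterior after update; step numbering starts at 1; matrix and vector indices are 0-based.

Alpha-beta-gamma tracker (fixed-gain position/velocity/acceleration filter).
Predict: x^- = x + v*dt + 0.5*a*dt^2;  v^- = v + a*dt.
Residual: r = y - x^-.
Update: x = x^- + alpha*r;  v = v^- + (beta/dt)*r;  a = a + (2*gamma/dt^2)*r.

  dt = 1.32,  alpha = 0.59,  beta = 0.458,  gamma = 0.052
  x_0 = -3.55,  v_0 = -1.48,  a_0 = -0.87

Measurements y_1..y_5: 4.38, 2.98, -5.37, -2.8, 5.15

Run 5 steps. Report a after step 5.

a_post = 0.1658

step 1: x_pred=-6.2615  r=10.6415  x^+=0.0170  v^+=1.0639  a^+=-0.2348
step 2: x_pred=1.2167  r=1.7633  x^+=2.2571  v^+=1.3657  a^+=-0.1296
step 3: x_pred=3.9469  r=-9.3169  x^+=-1.5501  v^+=-2.0380  a^+=-0.6857
step 4: x_pred=-4.8376  r=2.0376  x^+=-3.6354  v^+=-2.2361  a^+=-0.5641
step 5: x_pred=-7.0785  r=12.2285  x^+=0.1363  v^+=1.2622  a^+=0.1658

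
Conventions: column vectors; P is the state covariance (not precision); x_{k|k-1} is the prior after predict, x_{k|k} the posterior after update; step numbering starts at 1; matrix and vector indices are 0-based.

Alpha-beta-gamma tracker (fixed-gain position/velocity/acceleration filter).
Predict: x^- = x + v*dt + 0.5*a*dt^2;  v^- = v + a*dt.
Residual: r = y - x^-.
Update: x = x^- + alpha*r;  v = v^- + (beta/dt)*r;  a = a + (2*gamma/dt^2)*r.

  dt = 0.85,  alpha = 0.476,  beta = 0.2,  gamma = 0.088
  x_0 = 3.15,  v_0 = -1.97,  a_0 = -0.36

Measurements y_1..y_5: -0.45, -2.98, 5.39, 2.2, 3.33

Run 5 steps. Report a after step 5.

a_post = 3.0198

step 1: x_pred=1.3455  r=-1.7954  x^+=0.4908  v^+=-2.6985  a^+=-0.7974
step 2: x_pred=-2.0909  r=-0.8891  x^+=-2.5141  v^+=-3.5854  a^+=-1.0139
step 3: x_pred=-5.9280  r=11.3180  x^+=-0.5406  v^+=-1.7842  a^+=1.7431
step 4: x_pred=-1.4275  r=3.6275  x^+=0.2992  v^+=0.5510  a^+=2.6268
step 5: x_pred=1.7164  r=1.6136  x^+=2.4845  v^+=3.1634  a^+=3.0198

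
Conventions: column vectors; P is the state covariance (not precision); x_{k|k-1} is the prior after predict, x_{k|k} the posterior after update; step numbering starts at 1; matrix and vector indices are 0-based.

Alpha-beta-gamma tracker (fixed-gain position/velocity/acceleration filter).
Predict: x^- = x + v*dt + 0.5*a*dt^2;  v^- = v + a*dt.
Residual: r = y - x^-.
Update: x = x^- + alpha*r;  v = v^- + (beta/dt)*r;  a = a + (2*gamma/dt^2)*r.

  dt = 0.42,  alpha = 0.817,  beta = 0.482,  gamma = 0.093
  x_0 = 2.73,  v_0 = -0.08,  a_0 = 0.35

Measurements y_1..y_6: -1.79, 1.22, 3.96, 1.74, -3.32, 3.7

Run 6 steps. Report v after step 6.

v_post = 2.2823

step 1: x_pred=2.7273  r=-4.5173  x^+=-0.9633  v^+=-5.1171  a^+=-4.4131
step 2: x_pred=-3.5018  r=4.7218  x^+=0.3559  v^+=-1.5518  a^+=0.5656
step 3: x_pred=-0.2460  r=4.2060  x^+=3.1903  v^+=3.5126  a^+=5.0005
step 4: x_pred=5.1066  r=-3.3666  x^+=2.3561  v^+=1.7492  a^+=1.4506
step 5: x_pred=3.2187  r=-6.5387  x^+=-2.1234  v^+=-5.1455  a^+=-5.4439
step 6: x_pred=-4.7647  r=8.4647  x^+=2.1510  v^+=2.2823  a^+=3.4814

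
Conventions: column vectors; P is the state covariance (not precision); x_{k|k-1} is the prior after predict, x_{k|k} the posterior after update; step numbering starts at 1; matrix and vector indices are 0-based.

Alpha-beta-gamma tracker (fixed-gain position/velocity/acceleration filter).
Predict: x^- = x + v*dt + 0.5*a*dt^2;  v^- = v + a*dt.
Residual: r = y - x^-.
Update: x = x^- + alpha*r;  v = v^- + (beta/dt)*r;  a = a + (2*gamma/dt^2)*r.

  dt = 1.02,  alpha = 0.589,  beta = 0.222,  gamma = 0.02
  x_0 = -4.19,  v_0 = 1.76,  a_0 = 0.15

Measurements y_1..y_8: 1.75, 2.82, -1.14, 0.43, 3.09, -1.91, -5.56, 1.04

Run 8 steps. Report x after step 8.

x_post = -1.6489

step 1: x_pred=-2.3168  r=4.0668  x^+=0.0786  v^+=2.7981  a^+=0.3064
step 2: x_pred=3.0920  r=-0.2720  x^+=2.9318  v^+=3.0514  a^+=0.2959
step 3: x_pred=6.1981  r=-7.3381  x^+=1.8760  v^+=1.7561  a^+=0.0138
step 4: x_pred=3.6744  r=-3.2444  x^+=1.7634  v^+=1.0640  a^+=-0.1110
step 5: x_pred=2.7910  r=0.2990  x^+=2.9671  v^+=1.0159  a^+=-0.0995
step 6: x_pred=3.9516  r=-5.8616  x^+=0.4991  v^+=-0.3613  a^+=-0.3248
step 7: x_pred=-0.0384  r=-5.5216  x^+=-3.2906  v^+=-1.8944  a^+=-0.5371
step 8: x_pred=-5.5023  r=6.5423  x^+=-1.6489  v^+=-1.0183  a^+=-0.2856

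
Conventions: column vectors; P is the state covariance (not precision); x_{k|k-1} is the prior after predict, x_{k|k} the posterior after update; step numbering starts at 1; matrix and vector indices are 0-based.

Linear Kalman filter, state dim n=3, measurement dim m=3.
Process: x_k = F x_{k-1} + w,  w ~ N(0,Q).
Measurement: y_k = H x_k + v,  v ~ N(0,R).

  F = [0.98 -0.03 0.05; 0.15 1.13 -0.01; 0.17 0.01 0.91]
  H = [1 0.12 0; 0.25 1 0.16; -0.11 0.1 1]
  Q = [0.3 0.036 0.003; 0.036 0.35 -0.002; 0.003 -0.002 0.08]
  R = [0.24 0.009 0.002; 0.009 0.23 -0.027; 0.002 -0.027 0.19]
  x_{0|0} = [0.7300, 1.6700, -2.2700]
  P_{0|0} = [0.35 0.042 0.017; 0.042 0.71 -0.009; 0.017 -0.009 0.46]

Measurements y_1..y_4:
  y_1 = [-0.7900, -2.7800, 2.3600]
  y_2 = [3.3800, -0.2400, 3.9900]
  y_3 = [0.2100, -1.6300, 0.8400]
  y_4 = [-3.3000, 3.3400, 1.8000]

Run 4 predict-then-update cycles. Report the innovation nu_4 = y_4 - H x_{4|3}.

innov = [-4.2517, 4.8811, 0.1594]

step 1: x^-=[0.5518, 2.0193, -1.9249]  P^-=[0.6372 0.1089 0.0978; 0.1089 1.2789 0.0119; 0.0978 0.0119 0.4764]  S=[0.9217 0.4498 0.0559; 0.4498 1.6270 0.1852; 0.0559 0.1852 0.6653]  K=[0.7170 -0.0243 0.0045; -0.1243 0.8419 -0.0317; 0.0812 -0.0334 0.7041]  nu=[-1.5841, -4.6293, 4.1437]  x^+=[-0.4531, -1.8128, 1.0184]  P^+=[0.1776 -0.0480 0.0273; -0.0480 0.2143 -0.0557; 0.0273 -0.0557 0.1434]
step 2: x^-=[-0.3387, -2.1266, 0.8315]  P^-=[0.4768 -0.0014 0.0649; -0.0014 0.6125 -0.0593; 0.0649 -0.0593 0.2112]  S=[0.7253 0.2095 0.0146; 0.2095 0.8633 0.0099; 0.0146 0.0099 0.3870]  K=[0.6605 -0.0119 0.0072; -0.1098 0.7249 -0.0089; 0.0798 -0.0359 0.5099]  nu=[3.9739, 1.8382, 3.3338]  x^+=[2.2882, -1.2601, 2.7825]  P^+=[0.1634 -0.0419 0.0252; -0.0419 0.1836 -0.0444; 0.0252 -0.0444 0.1052]
step 3: x^-=[2.4193, -1.1085, 2.9084]  P^-=[0.4625 0.0050 0.0586; 0.0050 0.5748 -0.0471; 0.0586 -0.0471 0.1787]  S=[0.7119 0.2072 0.0114; 0.2072 0.8304 0.0117; 0.0114 0.0117 0.3576]  K=[0.6522 -0.0062 0.0024; -0.1029 0.7102 0.0075; 0.0757 -0.0301 0.4671]  nu=[-2.0763, -1.5917, -1.6914]  x^+=[1.0710, -2.0379, 2.0092]  P^+=[0.1612 -0.0397 0.0236; -0.0397 0.1786 -0.0402; 0.0236 -0.0402 0.0963]
step 4: x^-=[1.2112, -2.1623, 1.9901]  P^-=[0.4600 0.0074 0.0564; 0.0074 0.5690 -0.0426; 0.0564 -0.0426 0.1709]  S=[0.7100 0.2082 0.0101; 0.2082 0.8268 0.0138; 0.0101 0.0138 0.3511]  K=[0.6506 -0.0048 -0.0000; -0.1009 0.7075 0.0136; 0.0738 -0.0276 0.4560]  nu=[-4.2517, 4.8811, 0.1594]  x^+=[-1.5783, 1.7223, 1.6146]  P^+=[0.1608 -0.0391 0.0230; -0.0391 0.1774 -0.0388; 0.0230 -0.0388 0.0939]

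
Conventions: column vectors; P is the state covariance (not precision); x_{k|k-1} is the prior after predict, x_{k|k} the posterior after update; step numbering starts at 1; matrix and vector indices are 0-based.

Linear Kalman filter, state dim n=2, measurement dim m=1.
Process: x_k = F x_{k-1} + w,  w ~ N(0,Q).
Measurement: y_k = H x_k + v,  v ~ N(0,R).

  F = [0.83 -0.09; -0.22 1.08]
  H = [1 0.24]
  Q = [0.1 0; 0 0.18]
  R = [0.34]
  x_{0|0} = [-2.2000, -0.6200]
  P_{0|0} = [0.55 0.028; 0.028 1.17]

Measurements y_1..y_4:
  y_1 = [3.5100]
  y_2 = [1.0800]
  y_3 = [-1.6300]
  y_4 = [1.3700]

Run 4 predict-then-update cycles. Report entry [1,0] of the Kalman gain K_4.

K[1,0] = -0.0609

step 1: x^-=[-1.7702, -0.1856]  P^-=[0.4842 -0.1885; -0.1885 1.5580]  S=[0.8234]  K=[0.5331; 0.2252]  nu=[5.3247]  x^+=[1.0682, 1.0134]  P^+=[0.2502 -0.2873; -0.2873 1.5163]
step 2: x^-=[0.7954, 0.8595]  P^-=[0.3276 -0.4563; -0.4563 2.0972]  S=[0.5693]  K=[0.3830; 0.0826]  nu=[0.0783]  x^+=[0.8254, 0.8659]  P^+=[0.2441 -0.4743; -0.4743 2.0933]
step 3: x^-=[0.6072, 0.7536]  P^-=[0.3560 -0.6826; -0.6826 2.8589]  S=[0.5330]  K=[0.3605; 0.0066]  nu=[-2.4180]  x^+=[-0.2645, 0.7377]  P^+=[0.2867 -0.6839; -0.6839 2.8588]
step 4: x^-=[-0.2859, 0.8549]  P^-=[0.4228 -0.9568; -0.9568 3.8534]  S=[0.5255]  K=[0.3676; -0.0609]  nu=[1.4508]  x^+=[0.2474, 0.7666]  P^+=[0.3518 -0.9450; -0.9450 3.8515]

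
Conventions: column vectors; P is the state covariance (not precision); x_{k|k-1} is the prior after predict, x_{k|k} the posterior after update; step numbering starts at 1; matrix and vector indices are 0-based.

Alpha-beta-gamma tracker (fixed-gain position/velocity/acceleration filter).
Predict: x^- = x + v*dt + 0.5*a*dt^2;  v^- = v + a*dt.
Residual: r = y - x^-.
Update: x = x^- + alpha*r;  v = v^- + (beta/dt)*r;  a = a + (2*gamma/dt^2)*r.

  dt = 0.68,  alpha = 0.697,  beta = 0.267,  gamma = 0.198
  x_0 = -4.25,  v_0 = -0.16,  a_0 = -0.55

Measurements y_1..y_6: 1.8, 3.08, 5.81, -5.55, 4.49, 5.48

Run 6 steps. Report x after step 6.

step 1: x_pred=-4.4860  r=6.2860  x^+=-0.1046  v^+=1.9342  a^+=4.8333
step 2: x_pred=2.3280  r=0.7520  x^+=2.8522  v^+=5.5161  a^+=5.4773
step 3: x_pred=7.8694  r=-2.0594  x^+=6.4340  v^+=8.4320  a^+=3.7136
step 4: x_pred=13.0263  r=-18.5763  x^+=0.0786  v^+=3.6633  a^+=-12.1952
step 5: x_pred=-0.2499  r=4.7399  x^+=3.0538  v^+=-2.7684  a^+=-8.1360
step 6: x_pred=-0.7097  r=6.1897  x^+=3.6045  v^+=-5.8705  a^+=-2.8351

x_post = 3.6045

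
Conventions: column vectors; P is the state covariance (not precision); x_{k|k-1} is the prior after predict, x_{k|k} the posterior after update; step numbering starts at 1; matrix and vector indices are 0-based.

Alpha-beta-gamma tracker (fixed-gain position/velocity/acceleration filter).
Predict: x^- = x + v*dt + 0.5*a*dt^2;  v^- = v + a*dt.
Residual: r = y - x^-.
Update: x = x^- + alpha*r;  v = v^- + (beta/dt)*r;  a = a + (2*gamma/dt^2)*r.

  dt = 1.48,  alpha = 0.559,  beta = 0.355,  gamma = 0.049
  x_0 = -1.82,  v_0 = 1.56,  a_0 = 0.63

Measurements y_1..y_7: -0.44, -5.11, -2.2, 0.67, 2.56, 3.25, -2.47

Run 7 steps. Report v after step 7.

step 1: x_pred=1.1788  r=-1.6188  x^+=0.2739  v^+=2.1041  a^+=0.5576
step 2: x_pred=3.9986  r=-9.1086  x^+=-1.0931  v^+=0.7445  a^+=0.1500
step 3: x_pred=0.1731  r=-2.3731  x^+=-1.1535  v^+=0.3973  a^+=0.0439
step 4: x_pred=-0.5174  r=1.1874  x^+=0.1464  v^+=0.7471  a^+=0.0970
step 5: x_pred=1.3583  r=1.2017  x^+=2.0300  v^+=1.1789  a^+=0.1508
step 6: x_pred=3.9399  r=-0.6899  x^+=3.5543  v^+=1.2365  a^+=0.1199
step 7: x_pred=5.5156  r=-7.9856  x^+=1.0517  v^+=-0.5015  a^+=-0.2374

v_post = -0.5015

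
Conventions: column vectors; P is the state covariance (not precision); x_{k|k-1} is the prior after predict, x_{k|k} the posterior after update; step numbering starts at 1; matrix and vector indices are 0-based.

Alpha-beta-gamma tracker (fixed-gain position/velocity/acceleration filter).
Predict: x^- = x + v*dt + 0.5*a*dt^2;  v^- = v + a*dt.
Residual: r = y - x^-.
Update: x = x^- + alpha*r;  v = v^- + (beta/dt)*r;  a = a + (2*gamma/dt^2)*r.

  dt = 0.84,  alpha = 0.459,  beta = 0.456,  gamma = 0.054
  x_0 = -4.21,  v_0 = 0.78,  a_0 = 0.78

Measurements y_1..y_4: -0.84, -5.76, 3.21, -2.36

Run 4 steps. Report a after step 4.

step 1: x_pred=-3.2796  r=2.4396  x^+=-2.1598  v^+=2.7596  a^+=1.1534
step 2: x_pred=0.5651  r=-6.3251  x^+=-2.3381  v^+=0.2948  a^+=0.1853
step 3: x_pred=-2.0251  r=5.2351  x^+=0.3778  v^+=3.2923  a^+=0.9866
step 4: x_pred=3.4914  r=-5.8514  x^+=0.8056  v^+=0.9446  a^+=0.0909

a_post = 0.0909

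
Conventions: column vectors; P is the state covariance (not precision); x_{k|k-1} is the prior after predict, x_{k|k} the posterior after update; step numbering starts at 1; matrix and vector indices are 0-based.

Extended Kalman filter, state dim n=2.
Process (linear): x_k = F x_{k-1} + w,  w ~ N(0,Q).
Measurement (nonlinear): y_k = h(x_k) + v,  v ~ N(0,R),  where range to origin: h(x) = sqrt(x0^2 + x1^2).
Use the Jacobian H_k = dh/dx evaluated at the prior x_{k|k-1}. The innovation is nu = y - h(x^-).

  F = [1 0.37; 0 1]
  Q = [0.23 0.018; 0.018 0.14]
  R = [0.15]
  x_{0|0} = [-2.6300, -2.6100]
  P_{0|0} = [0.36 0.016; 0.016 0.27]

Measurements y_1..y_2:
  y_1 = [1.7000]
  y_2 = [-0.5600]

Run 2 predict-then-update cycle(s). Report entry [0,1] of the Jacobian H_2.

step 1: x^-=[-3.5957, -2.6100]  P^-=[0.6388 0.1339; 0.1339 0.4100]  H_jac=[-0.8093 -0.5874]  S=[0.8372]  K=[-0.7115; -0.4171]  nu=[-2.7431]  x^+=[-1.6440, -1.4658]  P^+=[0.2150 -0.1146; -0.1146 0.2643]
step 2: x^-=[-2.1864, -1.4658]  P^-=[0.3964 0.0012; 0.0012 0.4043]  H_jac=[-0.8306 -0.5569]  S=[0.5500]  K=[-0.5999; -0.4112]  nu=[-3.1922]  x^+=[-0.2713, -0.1530]  P^+=[0.1985 -0.1344; -0.1344 0.3113]

H_jac[0,1] = -0.5569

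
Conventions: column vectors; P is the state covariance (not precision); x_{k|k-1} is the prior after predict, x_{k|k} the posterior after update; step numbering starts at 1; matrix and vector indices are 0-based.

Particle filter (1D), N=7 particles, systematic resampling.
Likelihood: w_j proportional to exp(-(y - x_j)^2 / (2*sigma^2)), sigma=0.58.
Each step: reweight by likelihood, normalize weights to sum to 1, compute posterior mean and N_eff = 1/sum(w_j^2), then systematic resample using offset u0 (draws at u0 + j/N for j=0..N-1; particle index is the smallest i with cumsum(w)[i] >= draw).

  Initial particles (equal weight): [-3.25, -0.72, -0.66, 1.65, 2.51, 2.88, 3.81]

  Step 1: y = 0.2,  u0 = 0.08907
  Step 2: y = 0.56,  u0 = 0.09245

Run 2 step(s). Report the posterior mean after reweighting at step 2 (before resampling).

post_mean = -0.1623

step 1: w=[0.0000, 0.4296, 0.5035, 0.0664, 0.0005, 0.0000, 0.0000]  mean=-0.5305  Neff=2.2604  idx=[1, 1, 1, 2, 2, 2, 3]
step 2: w=[0.1149, 0.1149, 0.1149, 0.1436, 0.1436, 0.1436, 0.2244]  mean=-0.1623  Neff=6.5853  idx=[0, 2, 3, 4, 5, 6, 6]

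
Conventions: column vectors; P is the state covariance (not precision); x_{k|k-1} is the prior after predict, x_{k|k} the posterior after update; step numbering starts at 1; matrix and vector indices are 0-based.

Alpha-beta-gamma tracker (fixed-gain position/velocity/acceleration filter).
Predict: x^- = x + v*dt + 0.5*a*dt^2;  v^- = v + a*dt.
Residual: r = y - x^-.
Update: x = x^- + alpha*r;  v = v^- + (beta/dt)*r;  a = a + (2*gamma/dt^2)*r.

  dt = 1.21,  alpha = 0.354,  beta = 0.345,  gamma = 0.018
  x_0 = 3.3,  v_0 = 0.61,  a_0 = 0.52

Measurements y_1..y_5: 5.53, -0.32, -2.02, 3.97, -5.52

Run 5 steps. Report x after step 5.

step 1: x_pred=4.4188  r=1.1112  x^+=4.8121  v^+=1.5560  a^+=0.5473
step 2: x_pred=7.0956  r=-7.4156  x^+=4.4705  v^+=0.1039  a^+=0.3650
step 3: x_pred=4.8634  r=-6.8834  x^+=2.4267  v^+=-1.4171  a^+=0.1957
step 4: x_pred=0.8553  r=3.1147  x^+=1.9579  v^+=-0.2922  a^+=0.2723
step 5: x_pred=1.8037  r=-7.3237  x^+=-0.7889  v^+=-2.0508  a^+=0.0922

x_post = -0.7889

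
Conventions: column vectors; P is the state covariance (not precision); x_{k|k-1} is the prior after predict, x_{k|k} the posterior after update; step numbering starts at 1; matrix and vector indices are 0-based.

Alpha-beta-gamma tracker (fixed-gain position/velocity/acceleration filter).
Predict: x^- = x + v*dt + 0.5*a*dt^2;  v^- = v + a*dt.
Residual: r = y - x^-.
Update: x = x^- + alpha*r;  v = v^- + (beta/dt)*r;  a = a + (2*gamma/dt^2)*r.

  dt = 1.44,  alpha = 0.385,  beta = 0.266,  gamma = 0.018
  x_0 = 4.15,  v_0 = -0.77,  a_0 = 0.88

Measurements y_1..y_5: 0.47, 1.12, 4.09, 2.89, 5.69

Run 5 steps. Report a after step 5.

step 1: x_pred=3.9536  r=-3.4836  x^+=2.6124  v^+=-0.1463  a^+=0.8195
step 2: x_pred=3.2514  r=-2.1314  x^+=2.4308  v^+=0.6401  a^+=0.7825
step 3: x_pred=4.1639  r=-0.0739  x^+=4.1354  v^+=1.7533  a^+=0.7812
step 4: x_pred=7.4701  r=-4.5801  x^+=5.7068  v^+=2.0322  a^+=0.7017
step 5: x_pred=9.3607  r=-3.6707  x^+=7.9475  v^+=2.3646  a^+=0.6380

a_post = 0.6380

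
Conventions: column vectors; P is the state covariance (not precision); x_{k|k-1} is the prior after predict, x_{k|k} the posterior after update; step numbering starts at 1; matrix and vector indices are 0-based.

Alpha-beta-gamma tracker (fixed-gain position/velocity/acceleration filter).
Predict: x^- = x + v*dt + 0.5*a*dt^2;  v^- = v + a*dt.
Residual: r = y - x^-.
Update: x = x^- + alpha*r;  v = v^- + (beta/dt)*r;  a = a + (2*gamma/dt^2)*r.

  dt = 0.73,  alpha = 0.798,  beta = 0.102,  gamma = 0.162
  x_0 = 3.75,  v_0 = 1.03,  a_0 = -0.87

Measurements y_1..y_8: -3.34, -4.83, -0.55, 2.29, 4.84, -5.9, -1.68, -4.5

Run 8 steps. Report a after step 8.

a_post = -3.3506

step 1: x_pred=4.2701  r=-7.6101  x^+=-1.8028  v^+=-0.6684  a^+=-5.4969
step 2: x_pred=-3.7554  r=-1.0746  x^+=-4.6129  v^+=-4.8313  a^+=-6.1503
step 3: x_pred=-9.7785  r=9.2285  x^+=-2.4142  v^+=-8.0315  a^+=-0.5394
step 4: x_pred=-8.4209  r=10.7109  x^+=0.1264  v^+=-6.9287  a^+=5.9728
step 5: x_pred=-3.3401  r=8.1801  x^+=3.1876  v^+=-1.4256  a^+=10.9462
step 6: x_pred=5.0636  r=-10.9636  x^+=-3.6854  v^+=5.0333  a^+=4.2805
step 7: x_pred=1.1295  r=-2.8095  x^+=-1.1125  v^+=7.7654  a^+=2.5723
step 8: x_pred=5.2417  r=-9.7417  x^+=-2.5322  v^+=8.2821  a^+=-3.3506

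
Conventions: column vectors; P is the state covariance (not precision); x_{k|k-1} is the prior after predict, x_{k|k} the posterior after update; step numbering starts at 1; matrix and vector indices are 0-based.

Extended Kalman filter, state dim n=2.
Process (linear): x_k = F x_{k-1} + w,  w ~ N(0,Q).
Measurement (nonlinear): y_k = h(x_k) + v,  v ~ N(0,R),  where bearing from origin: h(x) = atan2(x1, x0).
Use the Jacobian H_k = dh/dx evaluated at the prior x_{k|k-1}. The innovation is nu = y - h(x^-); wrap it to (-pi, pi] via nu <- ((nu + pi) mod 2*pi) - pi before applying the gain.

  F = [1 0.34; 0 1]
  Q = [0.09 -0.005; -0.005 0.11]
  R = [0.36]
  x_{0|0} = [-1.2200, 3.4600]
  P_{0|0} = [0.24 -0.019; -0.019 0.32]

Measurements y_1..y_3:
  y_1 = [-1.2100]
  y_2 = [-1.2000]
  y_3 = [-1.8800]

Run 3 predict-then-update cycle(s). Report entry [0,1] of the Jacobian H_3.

H_jac[0,1] = 0.1403

step 1: x^-=[-0.0436, 3.4600]  P^-=[0.3541 0.0848; 0.0848 0.4300]  H_jac=[-0.2890 -0.0036]  S=[0.3898]  K=[-0.2633; -0.0669]  nu=[-2.7934]  x^+=[0.6919, 3.6469]  P^+=[0.3270 0.0779; 0.0779 0.4283]
step 2: x^-=[1.9319, 3.6469]  P^-=[0.5196 0.2185; 0.2185 0.5383]  H_jac=[-0.2141 0.1134]  S=[0.3801]  K=[-0.2274; 0.0375]  nu=[-2.2836]  x^+=[2.4513, 3.5612]  P^+=[0.4999 0.2218; 0.2218 0.5377]
step 3: x^-=[3.6621, 3.5612]  P^-=[0.8029 0.3996; 0.3996 0.6477]  H_jac=[-0.1365 0.1403]  S=[0.3724]  K=[-0.1436; 0.0977]  nu=[-2.6514]  x^+=[4.0429, 3.3023]  P^+=[0.7952 0.4048; 0.4048 0.6442]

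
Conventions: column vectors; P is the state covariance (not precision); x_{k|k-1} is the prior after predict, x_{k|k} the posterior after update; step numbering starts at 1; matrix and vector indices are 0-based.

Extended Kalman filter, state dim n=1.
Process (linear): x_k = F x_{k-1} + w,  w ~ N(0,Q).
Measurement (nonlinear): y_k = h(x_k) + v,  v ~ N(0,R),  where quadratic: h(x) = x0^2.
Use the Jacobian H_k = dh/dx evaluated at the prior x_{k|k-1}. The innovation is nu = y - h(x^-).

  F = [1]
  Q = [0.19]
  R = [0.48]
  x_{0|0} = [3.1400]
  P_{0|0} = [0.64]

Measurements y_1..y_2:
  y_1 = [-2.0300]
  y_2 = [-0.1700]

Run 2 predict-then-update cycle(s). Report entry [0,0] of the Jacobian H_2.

step 1: x^-=[3.1400]  P^-=[0.8300]  H_jac=[6.2800]  S=[33.2139]  K=[0.1569]  nu=[-11.8896]  x^+=[1.2741]  P^+=[0.0120]
step 2: x^-=[1.2741]  P^-=[0.2020]  H_jac=[2.5482]  S=[1.7916]  K=[0.2873]  nu=[-1.7934]  x^+=[0.7589]  P^+=[0.0541]

H_jac[0,0] = 2.5482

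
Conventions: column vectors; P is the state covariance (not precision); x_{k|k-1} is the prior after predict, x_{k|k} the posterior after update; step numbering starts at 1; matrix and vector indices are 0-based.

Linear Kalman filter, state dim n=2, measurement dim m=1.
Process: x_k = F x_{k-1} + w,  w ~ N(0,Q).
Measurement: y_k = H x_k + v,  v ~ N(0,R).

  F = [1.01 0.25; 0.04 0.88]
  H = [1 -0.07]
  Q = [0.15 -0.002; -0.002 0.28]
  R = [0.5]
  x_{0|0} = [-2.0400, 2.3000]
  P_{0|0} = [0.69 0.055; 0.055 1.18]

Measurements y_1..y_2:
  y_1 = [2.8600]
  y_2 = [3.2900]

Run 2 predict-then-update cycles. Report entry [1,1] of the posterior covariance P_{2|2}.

step 1: x^-=[-1.4854, 1.9424]  P^-=[0.9554 0.3349; 0.3349 1.1988]  S=[1.4144]  K=[0.6589; 0.1775]  nu=[4.4814]  x^+=[1.4674, 2.7377]  P^+=[0.3413 0.1695; 0.1695 1.1542]
step 2: x^-=[2.1665, 2.4678]  P^-=[0.6559 0.4181; 0.4181 1.1863]  S=[1.1032]  K=[0.5680; 0.3037]  nu=[1.2962]  x^+=[2.9028, 2.8615]  P^+=[0.3000 0.2278; 0.2278 1.0846]

P_post[1,1] = 1.0846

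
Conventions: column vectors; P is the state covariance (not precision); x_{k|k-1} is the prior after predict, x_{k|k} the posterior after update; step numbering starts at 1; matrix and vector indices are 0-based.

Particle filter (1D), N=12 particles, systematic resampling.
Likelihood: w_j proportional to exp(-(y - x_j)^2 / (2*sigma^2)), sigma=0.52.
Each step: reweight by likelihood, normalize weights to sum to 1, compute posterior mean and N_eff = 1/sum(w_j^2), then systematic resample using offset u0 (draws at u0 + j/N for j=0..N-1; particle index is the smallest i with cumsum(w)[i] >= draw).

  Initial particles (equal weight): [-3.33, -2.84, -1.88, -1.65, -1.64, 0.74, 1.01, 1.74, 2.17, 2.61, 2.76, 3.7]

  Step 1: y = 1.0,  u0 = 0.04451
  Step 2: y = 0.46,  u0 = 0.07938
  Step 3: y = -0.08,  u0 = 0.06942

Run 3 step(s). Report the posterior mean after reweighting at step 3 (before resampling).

step 1: w=[0.0000, 0.0000, 0.0000, 0.0000, 0.0000, 0.3777, 0.4279, 0.1555, 0.0340, 0.0035, 0.0014, 0.0000]  mean=1.0691  Neff=2.8486  idx=[5, 5, 5, 5, 6, 6, 6, 6, 6, 6, 7, 8]
step 2: w=[0.1246, 0.1246, 0.1246, 0.1246, 0.0823, 0.0823, 0.0823, 0.0823, 0.0823, 0.0823, 0.0070, 0.0006]  mean=0.8813  Neff=9.7256  idx=[0, 1, 1, 2, 3, 3, 4, 5, 7, 8, 9, 10]
step 3: w=[0.1260, 0.1260, 0.1260, 0.1260, 0.1260, 0.1260, 0.0486, 0.0486, 0.0486, 0.0486, 0.0486, 0.0010]  mean=0.8065  Neff=9.3368  idx=[0, 1, 1, 2, 3, 3, 4, 5, 5, 7, 9, 10]

post_mean = 0.8065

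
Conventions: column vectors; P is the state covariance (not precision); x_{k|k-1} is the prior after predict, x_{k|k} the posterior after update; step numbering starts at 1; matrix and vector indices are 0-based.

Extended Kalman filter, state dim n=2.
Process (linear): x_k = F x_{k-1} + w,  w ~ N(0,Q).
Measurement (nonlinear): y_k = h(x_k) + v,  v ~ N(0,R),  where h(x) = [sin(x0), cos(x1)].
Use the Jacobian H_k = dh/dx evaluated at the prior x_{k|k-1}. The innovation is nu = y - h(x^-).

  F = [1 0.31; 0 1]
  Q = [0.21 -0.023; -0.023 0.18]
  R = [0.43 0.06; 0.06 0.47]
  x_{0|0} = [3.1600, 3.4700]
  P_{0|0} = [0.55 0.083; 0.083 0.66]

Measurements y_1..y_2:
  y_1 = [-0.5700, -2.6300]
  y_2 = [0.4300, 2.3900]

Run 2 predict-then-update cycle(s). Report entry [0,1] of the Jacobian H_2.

step 1: x^-=[4.2357, 3.4700]  P^-=[0.8749 0.2646; 0.2646 0.8400]  H_jac=[-0.4588 0.0000; 0.0000 0.3225]  S=[0.6142 0.0208; 0.0208 0.5574]  K=[-0.6596 0.1778; -0.2144 0.4941]  nu=[0.3185, -1.6834]  x^+=[3.7263, 2.5699]  P^+=[0.5949 0.1364; 0.1364 0.6801]
step 2: x^-=[4.5230, 2.5699]  P^-=[0.9548 0.3242; 0.3242 0.8601]  H_jac=[-0.1883 0.0000; 0.0000 -0.5410]  S=[0.4638 0.0930; 0.0930 0.7218]  K=[-0.3478 -0.1982; -0.0023 -0.6444]  nu=[1.4121, 3.2310]  x^+=[3.3915, 0.4845]  P^+=[0.8575 0.2107; 0.2107 0.5601]

H_jac[0,1] = 0.0000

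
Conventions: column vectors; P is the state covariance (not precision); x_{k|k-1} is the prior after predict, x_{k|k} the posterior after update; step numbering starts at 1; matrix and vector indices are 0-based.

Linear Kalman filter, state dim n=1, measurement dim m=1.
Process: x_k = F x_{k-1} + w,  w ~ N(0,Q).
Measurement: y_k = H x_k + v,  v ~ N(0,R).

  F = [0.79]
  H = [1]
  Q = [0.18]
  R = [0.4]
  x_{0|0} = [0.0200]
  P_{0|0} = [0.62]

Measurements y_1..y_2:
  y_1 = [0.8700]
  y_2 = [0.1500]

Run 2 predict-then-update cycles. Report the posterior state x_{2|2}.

x_post = [0.2922]

step 1: x^-=[0.0158]  P^-=[0.5669]  S=[0.9669]  K=[0.5863]  nu=[0.8542]  x^+=[0.5166]  P^+=[0.2345]
step 2: x^-=[0.4081]  P^-=[0.3264]  S=[0.7264]  K=[0.4493]  nu=[-0.2581]  x^+=[0.2922]  P^+=[0.1797]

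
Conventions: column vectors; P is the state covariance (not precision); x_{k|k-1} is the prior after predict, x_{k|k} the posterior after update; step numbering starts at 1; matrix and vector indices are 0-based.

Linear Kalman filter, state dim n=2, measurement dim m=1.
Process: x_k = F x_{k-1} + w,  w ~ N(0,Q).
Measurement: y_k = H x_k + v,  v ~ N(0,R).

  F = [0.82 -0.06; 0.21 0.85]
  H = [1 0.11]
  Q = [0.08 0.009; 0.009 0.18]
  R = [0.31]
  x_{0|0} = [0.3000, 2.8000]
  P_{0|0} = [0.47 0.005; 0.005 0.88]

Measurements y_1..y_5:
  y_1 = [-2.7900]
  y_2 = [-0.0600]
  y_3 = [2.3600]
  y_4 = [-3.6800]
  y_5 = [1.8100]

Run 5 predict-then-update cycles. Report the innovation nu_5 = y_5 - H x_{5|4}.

innov = [2.8069]

step 1: x^-=[0.0780, 2.4430]  P^-=[0.3987 0.0485; 0.0485 0.8383]  S=[0.7295]  K=[0.5538; 0.1929]  nu=[-3.1367]  x^+=[-1.6593, 1.8381]  P^+=[0.1749 -0.0294; -0.0294 0.8112]
step 2: x^-=[-1.4709, 1.2139]  P^-=[0.2034 -0.0224; -0.0224 0.7633]  S=[0.5177]  K=[0.3882; 0.1189]  nu=[1.2773]  x^+=[-0.9750, 1.3658]  P^+=[0.1254 -0.0463; -0.0463 0.7560]
step 3: x^-=[-0.8815, 0.9562]  P^-=[0.1716 -0.0396; -0.0396 0.7152]  S=[0.4815]  K=[0.3473; 0.0811]  nu=[3.1363]  x^+=[0.2078, 1.2104]  P^+=[0.1135 -0.0532; -0.0532 0.7120]
step 4: x^-=[0.0978, 1.0725]  P^-=[0.1641 -0.0442; -0.0442 0.6805]  S=[0.4726]  K=[0.3370; 0.0649]  nu=[-3.8958]  x^+=[-1.2150, 0.8196]  P^+=[0.1105 -0.0545; -0.0545 0.6785]
step 5: x^-=[-1.0455, 0.4415]  P^-=[0.1621 -0.0439; -0.0439 0.6556]  S=[0.4704]  K=[0.3343; 0.0600]  nu=[2.8069]  x^+=[-0.1071, 0.6100]  P^+=[0.1095 -0.0533; -0.0533 0.6539]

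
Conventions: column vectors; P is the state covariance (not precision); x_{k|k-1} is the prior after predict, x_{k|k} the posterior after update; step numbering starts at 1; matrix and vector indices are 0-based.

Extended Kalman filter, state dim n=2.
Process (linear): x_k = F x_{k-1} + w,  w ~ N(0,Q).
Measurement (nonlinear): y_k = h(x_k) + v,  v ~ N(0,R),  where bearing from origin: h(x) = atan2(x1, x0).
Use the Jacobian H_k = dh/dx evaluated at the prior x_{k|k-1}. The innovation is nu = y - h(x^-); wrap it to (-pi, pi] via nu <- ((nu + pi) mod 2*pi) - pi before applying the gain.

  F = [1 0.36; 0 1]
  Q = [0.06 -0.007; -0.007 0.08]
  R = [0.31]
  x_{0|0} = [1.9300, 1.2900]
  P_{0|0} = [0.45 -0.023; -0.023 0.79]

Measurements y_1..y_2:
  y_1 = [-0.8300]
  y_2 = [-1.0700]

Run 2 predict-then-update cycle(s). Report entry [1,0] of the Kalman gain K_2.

K[1,0] = 0.6554

step 1: x^-=[2.3944, 1.2900]  P^-=[0.5958 0.2544; 0.2544 0.8700]  H_jac=[-0.1744 0.3237]  S=[0.3906]  K=[-0.0552; 0.6075]  nu=[-1.3242]  x^+=[2.4675, 0.4856]  P^+=[0.5946 0.2675; 0.2675 0.7259]
step 2: x^-=[2.6423, 0.4856]  P^-=[0.9413 0.5218; 0.5218 0.8059]  H_jac=[-0.0673 0.3661]  S=[0.3966]  K=[0.3220; 0.6554]  nu=[-1.2518]  x^+=[2.2392, -0.3348]  P^+=[0.9002 0.4381; 0.4381 0.6355]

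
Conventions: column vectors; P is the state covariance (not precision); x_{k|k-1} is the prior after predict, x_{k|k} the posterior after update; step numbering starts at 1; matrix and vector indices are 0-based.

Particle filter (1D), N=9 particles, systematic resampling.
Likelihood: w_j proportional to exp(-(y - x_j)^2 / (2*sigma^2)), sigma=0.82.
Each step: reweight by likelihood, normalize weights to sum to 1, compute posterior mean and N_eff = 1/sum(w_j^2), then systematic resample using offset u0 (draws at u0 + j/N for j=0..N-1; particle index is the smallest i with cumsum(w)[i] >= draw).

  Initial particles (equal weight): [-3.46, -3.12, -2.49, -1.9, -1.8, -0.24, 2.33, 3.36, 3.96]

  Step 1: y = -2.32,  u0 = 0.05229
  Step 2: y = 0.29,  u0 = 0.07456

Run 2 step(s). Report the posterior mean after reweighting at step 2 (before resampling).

post_mean = -1.8871

step 1: w=[0.1024, 0.1672, 0.2634, 0.2361, 0.2201, 0.0108, 0.0000, 0.0000, 0.0000]  mean=-2.3793  Neff=4.7141  idx=[0, 1, 2, 2, 2, 3, 3, 4, 4]
step 2: w=[0.0002, 0.0012, 0.0222, 0.0222, 0.0222, 0.1962, 0.1962, 0.2698, 0.2698]  mean=-1.8871  Neff=4.4629  idx=[5, 5, 6, 6, 7, 7, 8, 8, 8]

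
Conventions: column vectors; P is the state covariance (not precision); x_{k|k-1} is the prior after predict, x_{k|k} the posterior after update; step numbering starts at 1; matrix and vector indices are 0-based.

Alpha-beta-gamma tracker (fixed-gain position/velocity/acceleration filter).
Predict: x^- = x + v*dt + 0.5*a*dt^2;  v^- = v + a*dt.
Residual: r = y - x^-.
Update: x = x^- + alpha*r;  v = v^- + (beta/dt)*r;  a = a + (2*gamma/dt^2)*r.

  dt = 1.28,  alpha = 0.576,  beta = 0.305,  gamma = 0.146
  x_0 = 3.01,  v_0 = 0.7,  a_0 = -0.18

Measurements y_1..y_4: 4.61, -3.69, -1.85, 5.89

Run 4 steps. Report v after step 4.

step 1: x_pred=3.7585  r=0.8515  x^+=4.2490  v^+=0.6725  a^+=-0.0283
step 2: x_pred=5.0866  r=-8.7766  x^+=0.0313  v^+=-1.4550  a^+=-1.5924
step 3: x_pred=-3.1356  r=1.2856  x^+=-2.3951  v^+=-3.1870  a^+=-1.3633
step 4: x_pred=-7.5913  r=13.4813  x^+=0.1739  v^+=-1.7197  a^+=1.0393

v_post = -1.7197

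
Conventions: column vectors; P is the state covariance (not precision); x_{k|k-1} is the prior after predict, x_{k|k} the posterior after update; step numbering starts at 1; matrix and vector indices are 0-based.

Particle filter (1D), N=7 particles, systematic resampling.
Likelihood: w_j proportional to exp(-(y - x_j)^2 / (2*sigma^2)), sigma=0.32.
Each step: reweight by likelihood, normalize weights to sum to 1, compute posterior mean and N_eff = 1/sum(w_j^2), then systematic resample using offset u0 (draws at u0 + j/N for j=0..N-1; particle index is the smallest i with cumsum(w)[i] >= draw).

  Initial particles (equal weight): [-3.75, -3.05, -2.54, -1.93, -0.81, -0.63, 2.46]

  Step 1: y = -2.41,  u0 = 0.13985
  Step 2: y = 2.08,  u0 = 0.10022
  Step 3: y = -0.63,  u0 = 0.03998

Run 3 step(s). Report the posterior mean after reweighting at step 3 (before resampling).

post_mean = -1.9300

step 1: w=[0.0001, 0.0980, 0.6668, 0.2351, 0.0000, 0.0000, 0.0000]  mean=-2.4467  Neff=1.9628  idx=[2, 2, 2, 2, 2, 3, 3]
step 2: w=[0.0000, 0.0000, 0.0000, 0.0000, 0.0000, 0.5000, 0.5000]  mean=-1.9300  Neff=2.0000  idx=[5, 5, 5, 6, 6, 6, 6]
step 3: w=[0.1429, 0.1429, 0.1429, 0.1429, 0.1429, 0.1429, 0.1429]  mean=-1.9300  Neff=7.0000  idx=[0, 1, 2, 3, 4, 5, 6]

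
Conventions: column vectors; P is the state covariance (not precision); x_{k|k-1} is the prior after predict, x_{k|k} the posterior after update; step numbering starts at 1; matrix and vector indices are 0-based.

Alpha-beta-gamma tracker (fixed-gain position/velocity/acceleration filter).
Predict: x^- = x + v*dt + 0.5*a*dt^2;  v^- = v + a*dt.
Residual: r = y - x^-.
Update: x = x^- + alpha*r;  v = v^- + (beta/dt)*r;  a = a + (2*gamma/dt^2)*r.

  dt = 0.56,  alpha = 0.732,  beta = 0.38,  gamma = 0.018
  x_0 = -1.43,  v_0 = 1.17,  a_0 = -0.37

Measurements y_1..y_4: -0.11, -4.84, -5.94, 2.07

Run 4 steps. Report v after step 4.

step 1: x_pred=-0.8328  r=0.7228  x^+=-0.3037  v^+=1.4533  a^+=-0.2870
step 2: x_pred=0.4651  r=-5.3051  x^+=-3.4182  v^+=-2.3074  a^+=-0.8960
step 3: x_pred=-4.8508  r=-1.0892  x^+=-5.6481  v^+=-3.5482  a^+=-1.0211
step 4: x_pred=-7.7952  r=9.8652  x^+=-0.5739  v^+=2.5742  a^+=0.1114

v_post = 2.5742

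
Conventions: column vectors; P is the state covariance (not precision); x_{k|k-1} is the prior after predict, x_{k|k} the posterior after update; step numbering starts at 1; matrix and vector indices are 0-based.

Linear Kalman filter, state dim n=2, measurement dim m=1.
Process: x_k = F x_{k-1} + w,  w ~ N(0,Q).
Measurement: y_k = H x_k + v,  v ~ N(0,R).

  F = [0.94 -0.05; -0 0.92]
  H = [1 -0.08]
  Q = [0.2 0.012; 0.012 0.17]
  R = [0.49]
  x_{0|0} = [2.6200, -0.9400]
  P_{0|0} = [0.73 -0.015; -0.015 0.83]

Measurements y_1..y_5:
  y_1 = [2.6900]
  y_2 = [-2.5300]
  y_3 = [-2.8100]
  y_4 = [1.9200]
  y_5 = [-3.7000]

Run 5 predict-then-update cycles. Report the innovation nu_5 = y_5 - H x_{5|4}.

innov = [-3.9243]

step 1: x^-=[2.5098, -0.8648]  P^-=[0.8485 -0.0392; -0.0392 0.8725]  S=[1.3504]  K=[0.6307; -0.0807]  nu=[0.1110]  x^+=[2.5798, -0.8738]  P^+=[0.3114 0.0296; 0.0296 0.8637]
step 2: x^-=[2.4687, -0.8039]  P^-=[0.4745 -0.0022; -0.0022 0.9011]  S=[0.9706]  K=[0.4891; -0.0765]  nu=[-5.0630]  x^+=[-0.0074, -0.4166]  P^+=[0.2424 0.0341; 0.0341 0.8954]
step 3: x^-=[0.0139, -0.3832]  P^-=[0.4132 0.0003; 0.0003 0.9278]  S=[0.9091]  K=[0.4545; -0.0813]  nu=[-2.8545]  x^+=[-1.2835, -0.1512]  P^+=[0.2254 0.0339; 0.0339 0.9218]
step 4: x^-=[-1.1989, -0.1391]  P^-=[0.3983 -0.0011; -0.0011 0.9502]  S=[0.8945]  K=[0.4453; -0.0862]  nu=[3.1078]  x^+=[0.1851, -0.4070]  P^+=[0.2209 0.0333; 0.0333 0.9436]
step 5: x^-=[0.1943, -0.3744]  P^-=[0.3944 -0.0026; -0.0026 0.9687]  S=[0.8910]  K=[0.4429; -0.0899]  nu=[-3.9243]  x^+=[-1.5436, -0.0215]  P^+=[0.2196 0.0328; 0.0328 0.9615]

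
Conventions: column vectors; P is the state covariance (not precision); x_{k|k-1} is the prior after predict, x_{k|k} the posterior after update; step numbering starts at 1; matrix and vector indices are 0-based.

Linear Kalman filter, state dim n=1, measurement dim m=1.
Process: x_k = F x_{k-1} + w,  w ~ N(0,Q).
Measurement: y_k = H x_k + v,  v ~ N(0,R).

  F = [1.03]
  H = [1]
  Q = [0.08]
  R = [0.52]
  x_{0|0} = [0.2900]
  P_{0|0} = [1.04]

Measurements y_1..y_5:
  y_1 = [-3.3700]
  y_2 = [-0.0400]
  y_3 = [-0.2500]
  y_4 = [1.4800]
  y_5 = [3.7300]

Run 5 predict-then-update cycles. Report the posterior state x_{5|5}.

step 1: x^-=[0.2987]  P^-=[1.1833]  S=[1.7033]  K=[0.6947]  nu=[-3.6687]  x^+=[-2.2500]  P^+=[0.3613]
step 2: x^-=[-2.3175]  P^-=[0.4633]  S=[0.9833]  K=[0.4711]  nu=[2.2775]  x^+=[-1.2445]  P^+=[0.2450]
step 3: x^-=[-1.2818]  P^-=[0.3399]  S=[0.8599]  K=[0.3953]  nu=[1.0318]  x^+=[-0.8739]  P^+=[0.2056]
step 4: x^-=[-0.9002]  P^-=[0.2981]  S=[0.8181]  K=[0.3644]  nu=[2.3802]  x^+=[-0.0329]  P^+=[0.1895]
step 5: x^-=[-0.0339]  P^-=[0.2810]  S=[0.8010]  K=[0.3508]  nu=[3.7639]  x^+=[1.2865]  P^+=[0.1824]

x_post = [1.2865]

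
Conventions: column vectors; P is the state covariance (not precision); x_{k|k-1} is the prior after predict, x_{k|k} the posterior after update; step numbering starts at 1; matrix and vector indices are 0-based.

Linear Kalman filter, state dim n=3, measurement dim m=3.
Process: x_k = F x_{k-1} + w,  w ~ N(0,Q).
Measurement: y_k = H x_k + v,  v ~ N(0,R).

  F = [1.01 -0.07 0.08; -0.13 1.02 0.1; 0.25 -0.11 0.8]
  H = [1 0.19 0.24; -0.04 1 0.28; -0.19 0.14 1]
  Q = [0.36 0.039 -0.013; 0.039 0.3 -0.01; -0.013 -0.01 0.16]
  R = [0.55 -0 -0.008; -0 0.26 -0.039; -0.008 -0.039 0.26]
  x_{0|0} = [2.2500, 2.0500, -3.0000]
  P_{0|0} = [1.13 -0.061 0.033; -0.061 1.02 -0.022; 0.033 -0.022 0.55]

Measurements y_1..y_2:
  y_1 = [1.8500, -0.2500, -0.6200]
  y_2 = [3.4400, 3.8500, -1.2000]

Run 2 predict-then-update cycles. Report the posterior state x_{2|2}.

x_post = [2.4953, 2.7591, -0.5936]

step 1: x^-=[1.8890, 1.4985, -2.0630]  P^-=[1.5354 -0.2398 0.3520; -0.2398 1.3966 -0.1539; 0.3520 -0.1539 0.6154]  S=[2.2351 0.0573 0.1617; 0.0573 1.6325 0.1947; 0.1617 0.1947 0.7941]  K=[0.7136 -0.1400 -0.0774; -0.0200 0.8469 -0.0937; 0.1655 -0.0806 0.6497]  nu=[0.1714, -1.0953, 1.5921]  x^+=[2.0414, 0.4182, -0.9120]  P^+=[0.3857 -0.0341 0.0577; -0.0341 0.2501 -0.0987; 0.0577 -0.0987 0.1955]
step 2: x^-=[1.9596, 0.0700, -0.2652]  P^-=[0.7712 -0.0655 0.1574; -0.0655 0.5561 -0.1282; 0.1574 -0.1282 0.3546]  S=[1.4007 0.0386 0.0601; 0.0386 0.7751 0.0089; 0.0601 0.0089 0.5611]  K=[0.5737 -0.0954 -0.0569; -0.0086 0.6759 -0.0774; 0.1345 -0.0583 0.5332]  nu=[1.5308, 3.9327, -0.5723]  x^+=[2.4953, 2.7591, -0.5936]  P^+=[0.3093 -0.0232 0.0463; -0.0232 0.1999 -0.0788; 0.0463 -0.0788 0.1597]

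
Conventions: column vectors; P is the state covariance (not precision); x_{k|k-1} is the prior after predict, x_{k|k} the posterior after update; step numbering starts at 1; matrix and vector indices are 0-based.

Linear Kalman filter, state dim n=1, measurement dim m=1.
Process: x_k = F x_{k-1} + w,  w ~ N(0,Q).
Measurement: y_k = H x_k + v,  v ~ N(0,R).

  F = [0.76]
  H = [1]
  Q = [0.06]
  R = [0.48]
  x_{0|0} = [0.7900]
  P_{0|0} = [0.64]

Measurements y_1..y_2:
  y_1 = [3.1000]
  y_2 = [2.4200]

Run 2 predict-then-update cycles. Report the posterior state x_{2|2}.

x_post = [1.6571]

step 1: x^-=[0.6004]  P^-=[0.4297]  S=[0.9097]  K=[0.4723]  nu=[2.4996]  x^+=[1.7810]  P^+=[0.2267]
step 2: x^-=[1.3536]  P^-=[0.1910]  S=[0.6710]  K=[0.2846]  nu=[1.0664]  x^+=[1.6571]  P^+=[0.1366]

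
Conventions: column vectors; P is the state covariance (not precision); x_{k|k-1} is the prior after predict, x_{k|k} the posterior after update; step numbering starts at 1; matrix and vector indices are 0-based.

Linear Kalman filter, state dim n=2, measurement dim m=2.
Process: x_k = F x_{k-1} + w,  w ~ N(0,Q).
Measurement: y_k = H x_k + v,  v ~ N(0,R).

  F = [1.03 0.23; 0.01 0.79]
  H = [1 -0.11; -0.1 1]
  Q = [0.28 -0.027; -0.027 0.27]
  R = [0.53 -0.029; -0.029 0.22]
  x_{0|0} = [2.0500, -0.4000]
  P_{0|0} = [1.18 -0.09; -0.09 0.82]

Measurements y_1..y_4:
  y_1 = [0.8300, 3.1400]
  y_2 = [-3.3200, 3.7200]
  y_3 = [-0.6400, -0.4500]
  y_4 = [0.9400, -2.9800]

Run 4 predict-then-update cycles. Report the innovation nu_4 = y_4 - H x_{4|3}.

step 1: x^-=[2.0195, -0.2955]  P^-=[1.5326 0.0607; 0.0607 0.7805]  S=[2.0587 -0.2067; -0.2067 1.0036]  K=[0.7474 0.0617; 0.0666 0.7853]  nu=[-1.2220, 3.6375]  x^+=[1.3307, 2.4796]  P^+=[0.3978 0.0317; 0.0317 0.1740]
step 2: x^-=[1.9410, 1.9722]  P^-=[0.7263 0.0346; 0.0346 0.3791]  S=[1.2533 -0.1084; -0.1084 0.5995]  K=[0.5801 0.0414; 0.0493 0.6356]  nu=[-5.0440, 1.9419]  x^+=[-0.9045, 2.9579]  P^+=[0.3088 0.0232; 0.0232 0.1407]
step 3: x^-=[-0.2513, 2.3277]  P^-=[0.6260 0.0206; 0.0206 0.3582]  S=[1.1558 -0.1101; -0.1101 0.5803]  K=[0.5426 0.0307; 0.0430 0.6219]  nu=[-0.1327, -2.8028]  x^+=[-0.4092, 0.5790]  P^+=[0.2889 0.0199; 0.0199 0.1375]
step 4: x^-=[-0.2883, 0.4533]  P^-=[0.6032 0.0172; 0.0172 0.3562]  S=[1.1337 -0.1111; -0.1111 0.5788]  K=[0.5331 0.0278; 0.0414 0.6204]  nu=[1.2782, -3.4622]  x^+=[0.2967, -1.6416]  P^+=[0.2838 0.0190; 0.0190 0.1372]

innov = [1.2782, -3.4622]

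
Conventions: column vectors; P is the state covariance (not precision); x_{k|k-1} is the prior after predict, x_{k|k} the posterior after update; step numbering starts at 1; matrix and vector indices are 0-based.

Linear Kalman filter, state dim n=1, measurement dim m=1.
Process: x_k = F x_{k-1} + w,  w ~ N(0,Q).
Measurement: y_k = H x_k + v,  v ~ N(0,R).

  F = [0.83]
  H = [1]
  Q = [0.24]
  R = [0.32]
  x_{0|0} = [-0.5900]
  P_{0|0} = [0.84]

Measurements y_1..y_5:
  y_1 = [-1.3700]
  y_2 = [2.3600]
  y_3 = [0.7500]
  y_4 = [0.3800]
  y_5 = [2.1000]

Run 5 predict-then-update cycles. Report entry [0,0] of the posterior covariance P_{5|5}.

P_post[0,0] = 0.1686

step 1: x^-=[-0.4897]  P^-=[0.8187]  S=[1.1387]  K=[0.7190]  nu=[-0.8803]  x^+=[-1.1226]  P^+=[0.2301]
step 2: x^-=[-0.9318]  P^-=[0.3985]  S=[0.7185]  K=[0.5546]  nu=[3.2918]  x^+=[0.8939]  P^+=[0.1775]
step 3: x^-=[0.7420]  P^-=[0.3623]  S=[0.6823]  K=[0.5310]  nu=[0.0080]  x^+=[0.7462]  P^+=[0.1699]
step 4: x^-=[0.6194]  P^-=[0.3571]  S=[0.6771]  K=[0.5274]  nu=[-0.2394]  x^+=[0.4931]  P^+=[0.1688]
step 5: x^-=[0.4093]  P^-=[0.3563]  S=[0.6763]  K=[0.5268]  nu=[1.6907]  x^+=[1.3000]  P^+=[0.1686]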